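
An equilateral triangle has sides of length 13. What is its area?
Area = (sqrt(3)/4) * s²
Area = (sqrt(3)/4) * 13²
Area = (sqrt(3)/4) * 169
Area = 73.18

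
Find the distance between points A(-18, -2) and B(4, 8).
Using the distance formula: d = sqrt((x₂-x₁)² + (y₂-y₁)²)
dx = 4 - (-18) = 22
dy = 8 - (-2) = 10
d = sqrt(22² + 10²) = sqrt(484 + 100) = sqrt(584) = 24.17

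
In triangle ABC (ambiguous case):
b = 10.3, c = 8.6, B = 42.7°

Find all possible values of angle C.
sin(C)/c = sin(B)/b  →  sin(C) = c·sin(B)/b = 8.6·sin(42.7°)/10.3 = 0.566230
C₁ = arcsin(0.566230) = 34.49°,  C₂ = 180° - C₁ = 145.51°
Check C₂: A = 180° - 42.7° - 145.51° = -8.21° ≤ 0, rejected
C = 34.49° (one solution)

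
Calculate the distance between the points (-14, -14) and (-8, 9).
Using the distance formula: d = sqrt((x₂-x₁)² + (y₂-y₁)²)
dx = (-8) - (-14) = 6
dy = 9 - (-14) = 23
d = sqrt(6² + 23²) = sqrt(36 + 529) = sqrt(565) = 23.77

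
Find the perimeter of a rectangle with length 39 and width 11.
Perimeter = 2 * (length + width)
Perimeter = 2 * (39 + 11)
Perimeter = 2 * 50
Perimeter = 100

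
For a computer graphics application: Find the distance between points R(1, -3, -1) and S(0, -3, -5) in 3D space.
d = √[(-1)² + (0)² + (-4)²] = √17 = 4.123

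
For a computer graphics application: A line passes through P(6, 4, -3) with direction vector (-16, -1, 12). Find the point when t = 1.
P(1) = (6 + (-16)(1), 4 + (-1)(1), -3 + 12(1)) = (-10, 3, 9)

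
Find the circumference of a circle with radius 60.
Circumference = 2 * pi * r
Circumference = 2 * pi * 60
Circumference = 376.99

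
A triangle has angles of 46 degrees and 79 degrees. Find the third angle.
Sum of angles in a triangle = 180 degrees
Third angle = 180 - 46 - 79
Third angle = 55 degrees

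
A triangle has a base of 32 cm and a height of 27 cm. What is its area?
Area = (1/2) * base * height
Area = (1/2) * 32 * 27
Area = 432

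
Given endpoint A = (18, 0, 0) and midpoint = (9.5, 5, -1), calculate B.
B = (2×9.5 - 18, 2×5 - 0, 2×(-1) - 0) = (1, 10, -2)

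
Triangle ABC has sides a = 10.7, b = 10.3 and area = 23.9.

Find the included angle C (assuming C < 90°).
Area = ½ab·sin(C)  →  sin(C) = 2·Area/(ab)
sin(C) = 2·23.9/(10.7·10.3) = 0.433717
C = arcsin(0.433717) = 25.7°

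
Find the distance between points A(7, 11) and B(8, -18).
Using the distance formula: d = sqrt((x₂-x₁)² + (y₂-y₁)²)
dx = 8 - 7 = 1
dy = (-18) - 11 = -29
d = sqrt(1² + (-29)²) = sqrt(1 + 841) = sqrt(842) = 29.02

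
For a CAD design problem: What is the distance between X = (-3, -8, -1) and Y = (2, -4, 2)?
d = √[(5)² + (4)² + (3)²] = √50 = 7.071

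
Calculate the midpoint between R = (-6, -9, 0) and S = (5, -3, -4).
Midpoint = ((-6+5)/2, (-9-3)/2, (0-4)/2) = (-0.5, -6, -2)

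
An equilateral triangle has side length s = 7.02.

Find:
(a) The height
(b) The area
(a) Height h = s·√3/2 = 7.02·√3/2 = 6.079
(b) Area = (√3/4)·s² = (√3/4)·7.02² = (√3/4)·49.2804 = 21.34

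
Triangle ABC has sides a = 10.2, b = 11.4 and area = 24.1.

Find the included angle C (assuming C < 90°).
Area = ½ab·sin(C)  →  sin(C) = 2·Area/(ab)
sin(C) = 2·24.1/(10.2·11.4) = 0.414517
C = arcsin(0.414517) = 24.49°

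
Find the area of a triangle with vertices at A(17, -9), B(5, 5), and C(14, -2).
Using the coordinate formula: Area = (1/2)|x₁(y₂-y₃) + x₂(y₃-y₁) + x₃(y₁-y₂)|
Area = (1/2)|17(5-(-2)) + 5((-2)-(-9)) + 14((-9)-5)|
Area = (1/2)|17*7 + 5*7 + 14*(-14)|
Area = (1/2)|119 + 35 + (-196)|
Area = (1/2)*42 = 21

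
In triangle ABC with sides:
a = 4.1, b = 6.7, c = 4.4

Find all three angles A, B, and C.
By the law of cosines:
cos(A) = (b² + c² - a²)/(2bc) = 0.804613  →  A = 36.43°
cos(B) = (a² + c² - b²)/(2ac) = -0.241685  →  B = 104°
cos(C) = (a² + b² - c²)/(2ab) = 0.770659  →  C = 39.59°
Check: A + B + C = 180.0° ✓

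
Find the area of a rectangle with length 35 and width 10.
Area = length * width
Area = 35 * 10
Area = 350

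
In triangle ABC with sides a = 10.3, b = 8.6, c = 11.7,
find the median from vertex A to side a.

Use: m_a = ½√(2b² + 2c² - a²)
m_a = ½√(2·8.6² + 2·11.7² - 10.3²)
m_a = ½√(147.92 + 273.78 - 106.09) = ½√315.61 = 8.883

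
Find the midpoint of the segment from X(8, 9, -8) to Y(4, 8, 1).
Midpoint = ((8+4)/2, (9+8)/2, (-8+1)/2) = (6, 8.5, -3.5)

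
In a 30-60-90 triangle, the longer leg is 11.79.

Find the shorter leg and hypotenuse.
In a 30-60-90 triangle, sides are in ratio 1 : √3 : 2.
Long leg = short leg·√3  →  short leg = 11.79/√3 = 6.807
Hypotenuse = 2·(short leg) = 2·11.79/√3 = 13.61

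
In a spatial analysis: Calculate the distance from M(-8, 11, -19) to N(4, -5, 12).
d = √[(12)² + (-16)² + (31)²] = √1361 = 36.89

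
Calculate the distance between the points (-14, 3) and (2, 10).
Using the distance formula: d = sqrt((x₂-x₁)² + (y₂-y₁)²)
dx = 2 - (-14) = 16
dy = 10 - 3 = 7
d = sqrt(16² + 7²) = sqrt(256 + 49) = sqrt(305) = 17.46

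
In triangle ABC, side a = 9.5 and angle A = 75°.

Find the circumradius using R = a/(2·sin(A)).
R = a/(2·sin(A)) = 9.5/(2·sin(75°))
R = 9.5/(2·0.965926) = 9.5/1.931852 = 4.918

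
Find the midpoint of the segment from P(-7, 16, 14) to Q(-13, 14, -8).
Midpoint = ((-7-13)/2, (16+14)/2, (14-8)/2) = (-10, 15, 3)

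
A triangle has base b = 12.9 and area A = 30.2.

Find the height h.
A = ½bh  →  h = 2A/b
h = 2·30.2/12.9 = 4.682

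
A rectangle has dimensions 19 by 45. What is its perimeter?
Perimeter = 2 * (length + width)
Perimeter = 2 * (19 + 45)
Perimeter = 2 * 64
Perimeter = 128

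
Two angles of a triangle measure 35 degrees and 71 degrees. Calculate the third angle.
Sum of angles in a triangle = 180 degrees
Third angle = 180 - 35 - 71
Third angle = 74 degrees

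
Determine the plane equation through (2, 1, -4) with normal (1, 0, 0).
d = n·P = (1)(2) + (0)(1) + (0)(-4) = 2
Plane: x = 2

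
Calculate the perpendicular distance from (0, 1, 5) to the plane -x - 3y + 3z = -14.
d = |(-1)(0) + (-3)(1) + 3(5) - (-14)| / √((-1)² + (-3)² + 3²) = 26/√19 = 5.965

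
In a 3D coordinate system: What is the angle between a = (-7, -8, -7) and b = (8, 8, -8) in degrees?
a·b = -64, |a|² = 162, |b|² = 192
cos θ = -64/√31104 ≈ -0.3629
θ ≈ 111.3°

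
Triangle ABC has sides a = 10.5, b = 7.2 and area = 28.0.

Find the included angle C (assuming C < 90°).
Area = ½ab·sin(C)  →  sin(C) = 2·Area/(ab)
sin(C) = 2·28.0/(10.5·7.2) = 0.740741
C = arcsin(0.740741) = 47.79°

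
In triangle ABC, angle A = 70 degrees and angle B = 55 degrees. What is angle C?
Sum of angles in a triangle = 180 degrees
Third angle = 180 - 70 - 55
Third angle = 55 degrees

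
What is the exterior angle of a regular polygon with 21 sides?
Exterior angle of a regular n-gon = 360/n
Exterior angle = 360/21
Exterior angle = 17.14 degrees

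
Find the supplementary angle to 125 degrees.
Supplementary angles sum to 180 degrees.
Other angle = 180 - 125
Other angle = 55 degrees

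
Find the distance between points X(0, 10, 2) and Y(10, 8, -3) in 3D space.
d = √[(10)² + (-2)² + (-5)²] = √129 = 11.36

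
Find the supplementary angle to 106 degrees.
Supplementary angles sum to 180 degrees.
Other angle = 180 - 106
Other angle = 74 degrees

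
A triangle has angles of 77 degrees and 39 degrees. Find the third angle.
Sum of angles in a triangle = 180 degrees
Third angle = 180 - 77 - 39
Third angle = 64 degrees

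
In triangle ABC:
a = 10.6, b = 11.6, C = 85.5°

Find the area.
Using A = ½ab·sin(C):
A = ½·10.6·11.6·sin(85.5°) = ½·122.96·0.996917 = 61.29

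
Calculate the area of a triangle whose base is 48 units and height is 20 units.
Area = (1/2) * base * height
Area = (1/2) * 48 * 20
Area = 480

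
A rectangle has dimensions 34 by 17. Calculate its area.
Area = length * width
Area = 34 * 17
Area = 578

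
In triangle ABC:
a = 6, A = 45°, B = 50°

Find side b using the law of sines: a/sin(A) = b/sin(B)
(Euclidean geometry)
b = a·sin(B)/sin(A) = 6·sin(50°)/sin(45°)
b = 6·0.766044/0.707107 = 6.5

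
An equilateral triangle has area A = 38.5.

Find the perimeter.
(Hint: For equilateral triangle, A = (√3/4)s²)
A = (√3/4)s²  →  s² = 4A/√3 = 4·38.5/√3 = 88.9119
s = 9.42931
Perimeter = 3s = 28.29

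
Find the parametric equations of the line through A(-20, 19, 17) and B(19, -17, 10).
Direction vector d = B - A = (39, -36, -7)
x = -20 + 39t, y = 19 - 36t, z = 17 - 7t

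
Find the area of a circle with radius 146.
Area = pi * r²
Area = pi * 146²
Area = pi * 21316
Area = 66966.19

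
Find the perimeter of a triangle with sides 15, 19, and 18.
Perimeter = sum of all sides
Perimeter = 15 + 19 + 18
Perimeter = 52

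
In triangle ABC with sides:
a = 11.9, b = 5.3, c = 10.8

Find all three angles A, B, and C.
By the law of cosines:
cos(A) = (b² + c² - a²)/(2bc) = 0.027254  →  A = 88.44°
cos(B) = (a² + c² - b²)/(2ac) = 0.895425  →  B = 26.44°
cos(C) = (a² + b² - c²)/(2ab) = 0.420644  →  C = 65.12°
Check: A + B + C = 180.0° ✓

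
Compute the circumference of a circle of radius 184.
Circumference = 2 * pi * r
Circumference = 2 * pi * 184
Circumference = 1156.11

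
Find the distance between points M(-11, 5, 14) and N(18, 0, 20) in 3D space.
d = √[(29)² + (-5)² + (6)²] = √902 = 30.03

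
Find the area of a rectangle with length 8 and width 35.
Area = length * width
Area = 8 * 35
Area = 280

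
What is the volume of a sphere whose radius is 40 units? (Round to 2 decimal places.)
Volume = (4/3) * pi * r³
Volume = (4/3) * pi * 40³
Volume = (4/3) * pi * 64000
Volume = 268082.57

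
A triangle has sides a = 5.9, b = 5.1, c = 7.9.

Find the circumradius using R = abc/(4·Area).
s = (a+b+c)/2 = 9.45
Area = √(s(s-a)(s-b)(s-c)) = √(9.45·3.55·4.35·1.55) = 15.0397
R = abc/(4·Area) = (5.9·5.1·7.9)/(4·15.0397) = 237.711/60.1588 = 3.951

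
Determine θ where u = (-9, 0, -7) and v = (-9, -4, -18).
u·v = 207, |u|² = 130, |v|² = 421
cos θ = 207/√54730 ≈ 0.8848
θ ≈ 27.77°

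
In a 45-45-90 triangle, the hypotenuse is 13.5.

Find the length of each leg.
In a 45-45-90 triangle, hypotenuse = leg·√2  →  leg = hypotenuse/√2
leg = 13.5/√2 = 9.546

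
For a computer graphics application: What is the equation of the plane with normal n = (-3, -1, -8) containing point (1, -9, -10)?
d = n·P = (-3)(1) + (-1)(-9) + (-8)(-10) = 86
Plane: -3x - y - 8z = 86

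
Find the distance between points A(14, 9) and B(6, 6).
Using the distance formula: d = sqrt((x₂-x₁)² + (y₂-y₁)²)
dx = 6 - 14 = -8
dy = 6 - 9 = -3
d = sqrt((-8)² + (-3)²) = sqrt(64 + 9) = sqrt(73) = 8.54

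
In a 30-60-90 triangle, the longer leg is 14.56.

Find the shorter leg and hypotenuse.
In a 30-60-90 triangle, sides are in ratio 1 : √3 : 2.
Long leg = short leg·√3  →  short leg = 14.56/√3 = 8.406
Hypotenuse = 2·(short leg) = 2·14.56/√3 = 16.81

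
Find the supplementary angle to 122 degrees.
Supplementary angles sum to 180 degrees.
Other angle = 180 - 122
Other angle = 58 degrees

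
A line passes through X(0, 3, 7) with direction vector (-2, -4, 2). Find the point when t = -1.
P(-1) = (0 + (-2)(-1), 3 + (-4)(-1), 7 + 2(-1)) = (2, 7, 5)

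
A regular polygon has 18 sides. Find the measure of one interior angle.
Interior angle of a regular n-gon = (n-2)*180/n
Interior angle = (18-2)*180/18
Interior angle = 16*180/18
Interior angle = 2880/18
Interior angle = 160 degrees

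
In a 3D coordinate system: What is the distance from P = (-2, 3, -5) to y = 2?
d = |0(-2) + 1(3) + 0(-5) - (2)| / √(0² + 1² + 0²) = 1/√1 = 1.0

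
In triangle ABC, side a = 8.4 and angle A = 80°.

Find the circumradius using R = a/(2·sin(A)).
R = a/(2·sin(A)) = 8.4/(2·sin(80°))
R = 8.4/(2·0.984808) = 8.4/1.969616 = 4.265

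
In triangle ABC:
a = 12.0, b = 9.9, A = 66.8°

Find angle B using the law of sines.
sin(B)/b = sin(A)/a
sin(B) = b·sin(A)/a = 9.9·sin(66.8°)/12.0 = 0.758287
B = arcsin(0.758287) = 49.31°  (b ≤ a, so B ≤ A and the acute solution is unique)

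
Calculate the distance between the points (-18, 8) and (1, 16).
Using the distance formula: d = sqrt((x₂-x₁)² + (y₂-y₁)²)
dx = 1 - (-18) = 19
dy = 16 - 8 = 8
d = sqrt(19² + 8²) = sqrt(361 + 64) = sqrt(425) = 20.62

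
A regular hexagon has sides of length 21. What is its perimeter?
Perimeter = number of sides * side length
Perimeter = 6 * 21
Perimeter = 126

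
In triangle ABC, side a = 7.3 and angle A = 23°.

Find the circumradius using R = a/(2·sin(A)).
R = a/(2·sin(A)) = 7.3/(2·sin(23°))
R = 7.3/(2·0.390731) = 7.3/0.781462 = 9.341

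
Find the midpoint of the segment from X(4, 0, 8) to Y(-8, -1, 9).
Midpoint = ((4-8)/2, (0-1)/2, (8+9)/2) = (-2, -0.5, 8.5)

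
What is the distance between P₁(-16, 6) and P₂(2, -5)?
Using the distance formula: d = sqrt((x₂-x₁)² + (y₂-y₁)²)
dx = 2 - (-16) = 18
dy = (-5) - 6 = -11
d = sqrt(18² + (-11)²) = sqrt(324 + 121) = sqrt(445) = 21.10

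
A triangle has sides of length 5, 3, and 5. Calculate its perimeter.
Perimeter = sum of all sides
Perimeter = 5 + 3 + 5
Perimeter = 13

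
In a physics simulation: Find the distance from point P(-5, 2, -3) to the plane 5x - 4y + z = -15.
d = |5(-5) + (-4)(2) + 1(-3) - (-15)| / √(5² + (-4)² + 1²) = 21/√42 = 3.24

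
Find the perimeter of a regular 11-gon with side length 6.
Perimeter = number of sides * side length
Perimeter = 11 * 6
Perimeter = 66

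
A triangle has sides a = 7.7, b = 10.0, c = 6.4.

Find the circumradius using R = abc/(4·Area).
s = (a+b+c)/2 = 12.05
Area = √(s(s-a)(s-b)(s-c)) = √(12.05·4.35·2.05·5.65) = 24.6399
R = abc/(4·Area) = (7.7·10.0·6.4)/(4·24.6399) = 492.8/98.5596 = 5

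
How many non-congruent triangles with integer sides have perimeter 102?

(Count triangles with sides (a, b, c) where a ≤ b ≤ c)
With a ≤ b ≤ c and a + b + c = 102, the triangle inequality a + b > c gives c < 102/2, so c ≤ 50.
Iterate a from 1 to ⌊p/3⌋ = 34; for each a, b ranges from a to ⌊(p−a)/2⌋ with c = p − a − b, keeping only c ≥ b.
Triples: (2, 50, 50), (3, 49, 50), (4, 48, 50), …
Count = 217 triangles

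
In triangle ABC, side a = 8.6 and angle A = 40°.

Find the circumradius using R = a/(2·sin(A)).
R = a/(2·sin(A)) = 8.6/(2·sin(40°))
R = 8.6/(2·0.642788) = 8.6/1.285575 = 6.69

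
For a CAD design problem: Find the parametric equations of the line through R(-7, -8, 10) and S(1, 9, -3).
Direction vector d = S - R = (8, 17, -13)
x = -7 + 8t, y = -8 + 17t, z = 10 - 13t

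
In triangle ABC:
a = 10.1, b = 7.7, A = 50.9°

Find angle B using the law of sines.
sin(B)/b = sin(A)/a
sin(B) = b·sin(A)/a = 7.7·sin(50.9°)/10.1 = 0.591639
B = arcsin(0.591639) = 36.27°  (b ≤ a, so B ≤ A and the acute solution is unique)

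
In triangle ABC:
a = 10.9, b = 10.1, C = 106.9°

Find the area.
Using A = ½ab·sin(C):
A = ½·10.9·10.1·sin(106.9°) = ½·110.09·0.956814 = 52.67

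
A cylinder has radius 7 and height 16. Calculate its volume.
Volume = pi * r² * h
Volume = pi * 7² * 16
Volume = pi * 49 * 16
Volume = pi * 784
Volume = 2463.01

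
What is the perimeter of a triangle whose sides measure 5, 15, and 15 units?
Perimeter = sum of all sides
Perimeter = 5 + 15 + 15
Perimeter = 35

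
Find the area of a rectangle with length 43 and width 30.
Area = length * width
Area = 43 * 30
Area = 1290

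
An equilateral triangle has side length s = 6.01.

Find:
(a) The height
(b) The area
(a) Height h = s·√3/2 = 6.01·√3/2 = 5.205
(b) Area = (√3/4)·s² = (√3/4)·6.01² = (√3/4)·36.1201 = 15.64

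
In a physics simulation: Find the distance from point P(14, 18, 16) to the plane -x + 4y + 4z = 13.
d = |(-1)(14) + 4(18) + 4(16) - (13)| / √((-1)² + 4² + 4²) = 109/√33 = 18.97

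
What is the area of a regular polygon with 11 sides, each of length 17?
For a regular 11-gon with side length s = 17:
Apothem a = s / (2*tan(pi/11)) = 17 / (2*tan(pi/11)) ≈ 28.9483
Perimeter P = 11 * 17 = 187
Area = (1/2) * P * a = (1/2) * 187 * 28.9483 = 2706.67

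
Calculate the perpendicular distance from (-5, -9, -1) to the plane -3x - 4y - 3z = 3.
d = |(-3)(-5) + (-4)(-9) + (-3)(-1) - (3)| / √((-3)² + (-4)² + (-3)²) = 51/√34 = 8.746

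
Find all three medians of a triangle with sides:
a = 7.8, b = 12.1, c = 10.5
Using m_x = ½√(2y² + 2z² - x²):
m_a = ½√(2·12.1² + 2·10.5² - 7.8²) = ½√452.48 = 10.64
m_b = ½√(2·7.8² + 2·10.5² - 12.1²) = ½√195.77 = 6.996
m_c = ½√(2·7.8² + 2·12.1² - 10.5²) = ½√304.25 = 8.721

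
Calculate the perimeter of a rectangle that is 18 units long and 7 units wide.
Perimeter = 2 * (length + width)
Perimeter = 2 * (18 + 7)
Perimeter = 2 * 25
Perimeter = 50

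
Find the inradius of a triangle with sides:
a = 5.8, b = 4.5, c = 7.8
s = (a+b+c)/2 = (5.8+4.5+7.8)/2 = 9.05
Area = √(s(s-a)(s-b)(s-c)) = √(9.05·3.25·4.55·1.25) = 12.9338
r = Area/s = 12.9338/9.05 = 1.429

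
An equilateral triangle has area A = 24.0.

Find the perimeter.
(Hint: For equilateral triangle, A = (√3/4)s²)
A = (√3/4)s²  →  s² = 4A/√3 = 4·24.0/√3 = 55.4256
s = 7.44484
Perimeter = 3s = 22.33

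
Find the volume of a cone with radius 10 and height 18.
Volume = (1/3) * pi * r² * h
Volume = (1/3) * pi * 10² * 18
Volume = (1/3) * pi * 100 * 18
Volume = (1/3) * pi * 1800
Volume = 1884.96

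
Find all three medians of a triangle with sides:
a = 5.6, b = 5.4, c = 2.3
Using m_x = ½√(2y² + 2z² - x²):
m_a = ½√(2·5.4² + 2·2.3² - 5.6²) = ½√37.54 = 3.063
m_b = ½√(2·5.6² + 2·2.3² - 5.4²) = ½√44.14 = 3.322
m_c = ½√(2·5.6² + 2·5.4² - 2.3²) = ½√115.75 = 5.379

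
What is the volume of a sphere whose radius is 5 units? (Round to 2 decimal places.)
Volume = (4/3) * pi * r³
Volume = (4/3) * pi * 5³
Volume = (4/3) * pi * 125
Volume = 523.60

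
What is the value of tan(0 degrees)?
tan(0 degrees) = 0
Decimal approximation: 0.0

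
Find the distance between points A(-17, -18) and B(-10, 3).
Using the distance formula: d = sqrt((x₂-x₁)² + (y₂-y₁)²)
dx = (-10) - (-17) = 7
dy = 3 - (-18) = 21
d = sqrt(7² + 21²) = sqrt(49 + 441) = sqrt(490) = 22.14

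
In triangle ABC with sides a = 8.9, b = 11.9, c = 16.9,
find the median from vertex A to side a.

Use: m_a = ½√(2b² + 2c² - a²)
m_a = ½√(2·11.9² + 2·16.9² - 8.9²)
m_a = ½√(283.22 + 571.22 - 79.21) = ½√775.23 = 13.92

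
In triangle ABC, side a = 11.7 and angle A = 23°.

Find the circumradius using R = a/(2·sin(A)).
R = a/(2·sin(A)) = 11.7/(2·sin(23°))
R = 11.7/(2·0.390731) = 11.7/0.781462 = 14.97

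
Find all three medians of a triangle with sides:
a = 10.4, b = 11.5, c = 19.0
Using m_x = ½√(2y² + 2z² - x²):
m_a = ½√(2·11.5² + 2·19.0² - 10.4²) = ½√878.34 = 14.82
m_b = ½√(2·10.4² + 2·19.0² - 11.5²) = ½√806.07 = 14.2
m_c = ½√(2·10.4² + 2·11.5² - 19.0²) = ½√119.82 = 5.473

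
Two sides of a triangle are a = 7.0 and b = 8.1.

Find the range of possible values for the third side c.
By the triangle inequality: |a - b| < c < a + b
|7.0 - 8.1| < c < 7.0 + 8.1
1.1 < c < 15.1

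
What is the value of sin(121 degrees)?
sin(121 degrees) = 0.8572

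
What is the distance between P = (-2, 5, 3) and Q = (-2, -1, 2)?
d = √[(0)² + (-6)² + (-1)²] = √37 = 6.083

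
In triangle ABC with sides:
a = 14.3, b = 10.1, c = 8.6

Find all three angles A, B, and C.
By the law of cosines:
cos(A) = (b² + c² - a²)/(2bc) = -0.164172  →  A = 99.45°
cos(B) = (a² + c² - b²)/(2ac) = 0.717352  →  B = 44.16°
cos(C) = (a² + b² - c²)/(2ab) = 0.805027  →  C = 36.39°
Check: A + B + C = 180.0° ✓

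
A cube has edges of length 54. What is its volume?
Volume = s³
Volume = 54³
Volume = 157464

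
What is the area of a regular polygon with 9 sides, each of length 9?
For a regular 9-gon with side length s = 9:
Apothem a = s / (2*tan(pi/9)) = 9 / (2*tan(pi/9)) ≈ 12.3636
Perimeter P = 9 * 9 = 81
Area = (1/2) * P * a = (1/2) * 81 * 12.3636 = 500.73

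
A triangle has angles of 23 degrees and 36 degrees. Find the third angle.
Sum of angles in a triangle = 180 degrees
Third angle = 180 - 23 - 36
Third angle = 121 degrees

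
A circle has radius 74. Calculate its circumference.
Circumference = 2 * pi * r
Circumference = 2 * pi * 74
Circumference = 464.96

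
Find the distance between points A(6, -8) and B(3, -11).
Using the distance formula: d = sqrt((x₂-x₁)² + (y₂-y₁)²)
dx = 3 - 6 = -3
dy = (-11) - (-8) = -3
d = sqrt((-3)² + (-3)²) = sqrt(9 + 9) = sqrt(18) = 4.24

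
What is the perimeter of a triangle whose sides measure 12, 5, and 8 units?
Perimeter = sum of all sides
Perimeter = 12 + 5 + 8
Perimeter = 25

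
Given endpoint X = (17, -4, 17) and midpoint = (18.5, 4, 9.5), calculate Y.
Y = (2×18.5 - 17, 2×4 - (-4), 2×9.5 - 17) = (20, 12, 2)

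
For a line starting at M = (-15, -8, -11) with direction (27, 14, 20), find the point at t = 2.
P(2) = (-15 + 27(2), -8 + 14(2), -11 + 20(2)) = (39, 20, 29)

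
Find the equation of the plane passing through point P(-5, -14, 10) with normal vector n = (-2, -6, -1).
d = n·P = (-2)(-5) + (-6)(-14) + (-1)(10) = 84
Plane: -2x - 6y - z = 84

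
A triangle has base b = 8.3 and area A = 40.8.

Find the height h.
A = ½bh  →  h = 2A/b
h = 2·40.8/8.3 = 9.831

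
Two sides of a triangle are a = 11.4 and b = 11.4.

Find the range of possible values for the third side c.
By the triangle inequality: |a - b| < c < a + b
|11.4 - 11.4| < c < 11.4 + 11.4
0 < c < 22.8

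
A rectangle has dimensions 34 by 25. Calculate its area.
Area = length * width
Area = 34 * 25
Area = 850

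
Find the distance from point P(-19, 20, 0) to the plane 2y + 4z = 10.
d = |0(-19) + 2(20) + 4(0) - (10)| / √(0² + 2² + 4²) = 30/√20 = 6.708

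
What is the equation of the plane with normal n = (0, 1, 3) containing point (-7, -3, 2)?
d = n·P = (0)(-7) + (1)(-3) + (3)(2) = 3
Plane: y + 3z = 3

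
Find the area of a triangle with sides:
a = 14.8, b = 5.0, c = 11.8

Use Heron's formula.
s = (a+b+c)/2 = (14.8+5.0+11.8)/2 = 15.8
A = √(s(s-a)(s-b)(s-c)) = √(15.8·1·10.8·4)
A = √682.56 = 26.13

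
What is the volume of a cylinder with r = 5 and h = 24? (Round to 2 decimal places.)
Volume = pi * r² * h
Volume = pi * 5² * 24
Volume = pi * 25 * 24
Volume = pi * 600
Volume = 1884.96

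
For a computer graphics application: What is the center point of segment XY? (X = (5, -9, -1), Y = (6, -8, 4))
Midpoint = ((5+6)/2, (-9-8)/2, (-1+4)/2) = (5.5, -8.5, 1.5)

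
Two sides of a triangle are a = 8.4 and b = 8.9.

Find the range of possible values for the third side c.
By the triangle inequality: |a - b| < c < a + b
|8.4 - 8.9| < c < 8.4 + 8.9
0.5 < c < 17.3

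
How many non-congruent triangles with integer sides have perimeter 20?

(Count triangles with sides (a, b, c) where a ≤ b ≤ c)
With a ≤ b ≤ c and a + b + c = 20, the triangle inequality a + b > c gives c < 20/2, so c ≤ 9.
Iterate a from 1 to ⌊p/3⌋ = 6; for each a, b ranges from a to ⌊(p−a)/2⌋ with c = p − a − b, keeping only c ≥ b.
Triples: (2, 9, 9), (3, 8, 9), (4, 7, 9), …
Count = 8 triangles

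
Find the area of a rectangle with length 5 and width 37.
Area = length * width
Area = 5 * 37
Area = 185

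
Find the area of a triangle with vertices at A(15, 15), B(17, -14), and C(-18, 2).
Using the coordinate formula: Area = (1/2)|x₁(y₂-y₃) + x₂(y₃-y₁) + x₃(y₁-y₂)|
Area = (1/2)|15((-14)-2) + 17(2-15) + (-18)(15-(-14))|
Area = (1/2)|15*(-16) + 17*(-13) + (-18)*29|
Area = (1/2)|(-240) + (-221) + (-522)|
Area = (1/2)*983 = 491.50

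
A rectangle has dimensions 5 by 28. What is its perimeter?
Perimeter = 2 * (length + width)
Perimeter = 2 * (5 + 28)
Perimeter = 2 * 33
Perimeter = 66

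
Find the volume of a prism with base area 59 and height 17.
Volume = base area * height
Volume = 59 * 17
Volume = 1003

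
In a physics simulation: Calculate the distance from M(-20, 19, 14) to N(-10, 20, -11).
d = √[(10)² + (1)² + (-25)²] = √726 = 26.94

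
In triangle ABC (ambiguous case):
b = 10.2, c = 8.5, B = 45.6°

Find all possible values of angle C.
sin(C)/c = sin(B)/b  →  sin(C) = c·sin(B)/b = 8.5·sin(45.6°)/10.2 = 0.595394
C₁ = arcsin(0.595394) = 36.54°,  C₂ = 180° - C₁ = 143.46°
Check C₂: A = 180° - 45.6° - 143.46° = -9.06° ≤ 0, rejected
C = 36.54° (one solution)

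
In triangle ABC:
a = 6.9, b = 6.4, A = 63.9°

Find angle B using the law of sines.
sin(B)/b = sin(A)/a
sin(B) = b·sin(A)/a = 6.4·sin(63.9°)/6.9 = 0.832953
B = arcsin(0.832953) = 56.4°  (b ≤ a, so B ≤ A and the acute solution is unique)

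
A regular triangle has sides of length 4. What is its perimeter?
Perimeter = number of sides * side length
Perimeter = 3 * 4
Perimeter = 12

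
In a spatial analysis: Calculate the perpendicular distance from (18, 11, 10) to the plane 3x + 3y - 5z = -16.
d = |3(18) + 3(11) + (-5)(10) - (-16)| / √(3² + 3² + (-5)²) = 53/√43 = 8.082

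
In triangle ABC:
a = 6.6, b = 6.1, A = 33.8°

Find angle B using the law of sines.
sin(B)/b = sin(A)/a
sin(B) = b·sin(A)/a = 6.1·sin(33.8°)/6.6 = 0.514152
B = arcsin(0.514152) = 30.94°  (b ≤ a, so B ≤ A and the acute solution is unique)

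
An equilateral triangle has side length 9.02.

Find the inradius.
For an equilateral triangle, r = s/(2√3) where s is the side.
r = 9.02/(2√3) = 9.02/3.464102 = 2.604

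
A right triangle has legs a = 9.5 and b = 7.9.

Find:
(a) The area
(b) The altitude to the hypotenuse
(a) Area = ½ab = ½·9.5·7.9 = 37.525
(b) Hypotenuse c = √(9.5² + 7.9²) = √152.66 = 12.3556
    Area = ½·c·h_c  →  h_c = 2·Area/c = 2·37.525/12.3556 = 6.074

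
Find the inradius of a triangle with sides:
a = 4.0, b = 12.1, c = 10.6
s = (a+b+c)/2 = (4.0+12.1+10.6)/2 = 13.35
Area = √(s(s-a)(s-b)(s-c)) = √(13.35·9.35·1.25·2.75) = 20.7142
r = Area/s = 20.7142/13.35 = 1.552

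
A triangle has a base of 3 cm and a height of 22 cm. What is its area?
Area = (1/2) * base * height
Area = (1/2) * 3 * 22
Area = 33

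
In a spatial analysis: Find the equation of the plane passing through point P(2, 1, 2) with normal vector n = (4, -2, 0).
d = n·P = (4)(2) + (-2)(1) + (0)(2) = 6
Plane: 4x - 2y = 6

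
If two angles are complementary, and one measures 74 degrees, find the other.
Complementary angles sum to 90 degrees.
Other angle = 90 - 74
Other angle = 16 degrees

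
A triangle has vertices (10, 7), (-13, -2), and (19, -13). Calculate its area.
Using the coordinate formula: Area = (1/2)|x₁(y₂-y₃) + x₂(y₃-y₁) + x₃(y₁-y₂)|
Area = (1/2)|10((-2)-(-13)) + (-13)((-13)-7) + 19(7-(-2))|
Area = (1/2)|10*11 + (-13)*(-20) + 19*9|
Area = (1/2)|110 + 260 + 171|
Area = (1/2)*541 = 270.50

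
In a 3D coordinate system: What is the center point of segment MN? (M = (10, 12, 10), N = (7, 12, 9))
Midpoint = ((10+7)/2, (12+12)/2, (10+9)/2) = (8.5, 12, 9.5)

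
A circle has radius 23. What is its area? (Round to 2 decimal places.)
Area = pi * r²
Area = pi * 23²
Area = pi * 529
Area = 1661.90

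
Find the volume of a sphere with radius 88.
Volume = (4/3) * pi * r³
Volume = (4/3) * pi * 88³
Volume = (4/3) * pi * 681472
Volume = 2854543.24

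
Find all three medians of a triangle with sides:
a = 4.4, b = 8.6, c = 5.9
Using m_x = ½√(2y² + 2z² - x²):
m_a = ½√(2·8.6² + 2·5.9² - 4.4²) = ½√198.18 = 7.039
m_b = ½√(2·4.4² + 2·5.9² - 8.6²) = ½√34.38 = 2.932
m_c = ½√(2·4.4² + 2·8.6² - 5.9²) = ½√151.83 = 6.161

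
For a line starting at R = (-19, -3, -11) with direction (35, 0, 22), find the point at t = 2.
P(2) = (-19 + 35(2), -3 + 0(2), -11 + 22(2)) = (51, -3, 33)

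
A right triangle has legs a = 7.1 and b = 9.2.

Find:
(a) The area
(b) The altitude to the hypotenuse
(a) Area = ½ab = ½·7.1·9.2 = 32.66
(b) Hypotenuse c = √(7.1² + 9.2²) = √135.05 = 11.6211
    Area = ½·c·h_c  →  h_c = 2·Area/c = 2·32.66/11.6211 = 5.621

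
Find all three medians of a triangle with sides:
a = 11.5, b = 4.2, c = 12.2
Using m_x = ½√(2y² + 2z² - x²):
m_a = ½√(2·4.2² + 2·12.2² - 11.5²) = ½√200.71 = 7.084
m_b = ½√(2·11.5² + 2·12.2² - 4.2²) = ½√544.54 = 11.67
m_c = ½√(2·11.5² + 2·4.2² - 12.2²) = ½√150.94 = 6.143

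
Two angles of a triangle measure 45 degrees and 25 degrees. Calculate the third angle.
Sum of angles in a triangle = 180 degrees
Third angle = 180 - 45 - 25
Third angle = 110 degrees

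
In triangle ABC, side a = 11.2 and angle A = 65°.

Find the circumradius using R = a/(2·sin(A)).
R = a/(2·sin(A)) = 11.2/(2·sin(65°))
R = 11.2/(2·0.906308) = 11.2/1.812616 = 6.179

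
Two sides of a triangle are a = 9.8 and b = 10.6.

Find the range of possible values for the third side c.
By the triangle inequality: |a - b| < c < a + b
|9.8 - 10.6| < c < 9.8 + 10.6
0.8 < c < 20.4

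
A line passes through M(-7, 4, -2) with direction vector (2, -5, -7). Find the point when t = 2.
P(2) = (-7 + 2(2), 4 + (-5)(2), -2 + (-7)(2)) = (-3, -6, -16)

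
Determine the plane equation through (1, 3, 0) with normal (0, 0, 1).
d = n·P = (0)(1) + (0)(3) + (1)(0) = 0
Plane: z = 0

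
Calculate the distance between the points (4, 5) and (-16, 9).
Using the distance formula: d = sqrt((x₂-x₁)² + (y₂-y₁)²)
dx = (-16) - 4 = -20
dy = 9 - 5 = 4
d = sqrt((-20)² + 4²) = sqrt(400 + 16) = sqrt(416) = 20.40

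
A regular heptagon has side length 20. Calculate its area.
For a regular 7-gon with side length s = 20:
Apothem a = s / (2*tan(pi/7)) = 20 / (2*tan(pi/7)) ≈ 20.7652
Perimeter P = 7 * 20 = 140
Area = (1/2) * P * a = (1/2) * 140 * 20.7652 = 1453.56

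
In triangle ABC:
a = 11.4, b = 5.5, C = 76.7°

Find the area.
Using A = ½ab·sin(C):
A = ½·11.4·5.5·sin(76.7°) = ½·62.7·0.973179 = 30.51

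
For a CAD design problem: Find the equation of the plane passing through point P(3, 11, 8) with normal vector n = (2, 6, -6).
d = n·P = (2)(3) + (6)(11) + (-6)(8) = 24
Plane: 2x + 6y - 6z = 24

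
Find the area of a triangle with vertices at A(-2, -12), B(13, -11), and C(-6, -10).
Using the coordinate formula: Area = (1/2)|x₁(y₂-y₃) + x₂(y₃-y₁) + x₃(y₁-y₂)|
Area = (1/2)|(-2)((-11)-(-10)) + 13((-10)-(-12)) + (-6)((-12)-(-11))|
Area = (1/2)|(-2)*(-1) + 13*2 + (-6)*(-1)|
Area = (1/2)|2 + 26 + 6|
Area = (1/2)*34 = 17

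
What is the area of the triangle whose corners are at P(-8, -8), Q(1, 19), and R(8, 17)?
Using the coordinate formula: Area = (1/2)|x₁(y₂-y₃) + x₂(y₃-y₁) + x₃(y₁-y₂)|
Area = (1/2)|(-8)(19-17) + 1(17-(-8)) + 8((-8)-19)|
Area = (1/2)|(-8)*2 + 1*25 + 8*(-27)|
Area = (1/2)|(-16) + 25 + (-216)|
Area = (1/2)*207 = 103.50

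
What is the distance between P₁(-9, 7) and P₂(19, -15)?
Using the distance formula: d = sqrt((x₂-x₁)² + (y₂-y₁)²)
dx = 19 - (-9) = 28
dy = (-15) - 7 = -22
d = sqrt(28² + (-22)²) = sqrt(784 + 484) = sqrt(1268) = 35.61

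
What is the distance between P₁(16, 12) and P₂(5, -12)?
Using the distance formula: d = sqrt((x₂-x₁)² + (y₂-y₁)²)
dx = 5 - 16 = -11
dy = (-12) - 12 = -24
d = sqrt((-11)² + (-24)²) = sqrt(121 + 576) = sqrt(697) = 26.40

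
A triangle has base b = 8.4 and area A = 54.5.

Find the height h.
A = ½bh  →  h = 2A/b
h = 2·54.5/8.4 = 12.98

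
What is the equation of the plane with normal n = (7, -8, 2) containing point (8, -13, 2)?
d = n·P = (7)(8) + (-8)(-13) + (2)(2) = 164
Plane: 7x - 8y + 2z = 164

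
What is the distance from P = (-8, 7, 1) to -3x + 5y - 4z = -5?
d = |(-3)(-8) + 5(7) + (-4)(1) - (-5)| / √((-3)² + 5² + (-4)²) = 60/√50 = 8.485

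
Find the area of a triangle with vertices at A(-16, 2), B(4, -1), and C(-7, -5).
Using the coordinate formula: Area = (1/2)|x₁(y₂-y₃) + x₂(y₃-y₁) + x₃(y₁-y₂)|
Area = (1/2)|(-16)((-1)-(-5)) + 4((-5)-2) + (-7)(2-(-1))|
Area = (1/2)|(-16)*4 + 4*(-7) + (-7)*3|
Area = (1/2)|(-64) + (-28) + (-21)|
Area = (1/2)*113 = 56.50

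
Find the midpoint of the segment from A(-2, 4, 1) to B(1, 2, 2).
Midpoint = ((-2+1)/2, (4+2)/2, (1+2)/2) = (-0.5, 3, 1.5)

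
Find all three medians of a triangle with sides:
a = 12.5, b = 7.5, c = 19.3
Using m_x = ½√(2y² + 2z² - x²):
m_a = ½√(2·7.5² + 2·19.3² - 12.5²) = ½√701.23 = 13.24
m_b = ½√(2·12.5² + 2·19.3² - 7.5²) = ½√1001.23 = 15.82
m_c = ½√(2·12.5² + 2·7.5² - 19.3²) = ½√52.51 = 3.623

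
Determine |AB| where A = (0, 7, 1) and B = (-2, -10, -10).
d = √[(-2)² + (-17)² + (-11)²] = √414 = 20.35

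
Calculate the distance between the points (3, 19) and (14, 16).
Using the distance formula: d = sqrt((x₂-x₁)² + (y₂-y₁)²)
dx = 14 - 3 = 11
dy = 16 - 19 = -3
d = sqrt(11² + (-3)²) = sqrt(121 + 9) = sqrt(130) = 11.40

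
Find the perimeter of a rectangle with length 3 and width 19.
Perimeter = 2 * (length + width)
Perimeter = 2 * (3 + 19)
Perimeter = 2 * 22
Perimeter = 44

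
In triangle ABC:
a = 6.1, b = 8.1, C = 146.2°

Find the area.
Using A = ½ab·sin(C):
A = ½·6.1·8.1·sin(146.2°) = ½·49.41·0.556296 = 13.74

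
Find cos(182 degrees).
cos(182 degrees) = -0.9994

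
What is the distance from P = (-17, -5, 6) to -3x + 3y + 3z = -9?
d = |(-3)(-17) + 3(-5) + 3(6) - (-9)| / √((-3)² + 3² + 3²) = 63/√27 = 12.12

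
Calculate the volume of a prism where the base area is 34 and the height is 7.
Volume = base area * height
Volume = 34 * 7
Volume = 238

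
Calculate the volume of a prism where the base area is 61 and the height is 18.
Volume = base area * height
Volume = 61 * 18
Volume = 1098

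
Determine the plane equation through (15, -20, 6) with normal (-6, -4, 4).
d = n·P = (-6)(15) + (-4)(-20) + (4)(6) = 14
Plane: -6x - 4y + 4z = 14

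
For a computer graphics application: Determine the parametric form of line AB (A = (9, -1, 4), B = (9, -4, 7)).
Direction vector d = B - A = (0, -3, 3)
x = 9, y = -1 - 3t, z = 4 + 3t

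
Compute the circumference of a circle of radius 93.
Circumference = 2 * pi * r
Circumference = 2 * pi * 93
Circumference = 584.34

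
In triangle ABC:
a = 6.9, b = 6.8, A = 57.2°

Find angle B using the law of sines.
sin(B)/b = sin(A)/a
sin(B) = b·sin(A)/a = 6.8·sin(57.2°)/6.9 = 0.828384
B = arcsin(0.828384) = 55.93°  (b ≤ a, so B ≤ A and the acute solution is unique)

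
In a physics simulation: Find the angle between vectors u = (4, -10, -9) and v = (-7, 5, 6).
u·v = -132, |u|² = 197, |v|² = 110
cos θ = -132/√21670 ≈ -0.8967
θ ≈ 153.7°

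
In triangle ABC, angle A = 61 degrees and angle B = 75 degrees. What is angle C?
Sum of angles in a triangle = 180 degrees
Third angle = 180 - 61 - 75
Third angle = 44 degrees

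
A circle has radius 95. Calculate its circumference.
Circumference = 2 * pi * r
Circumference = 2 * pi * 95
Circumference = 596.90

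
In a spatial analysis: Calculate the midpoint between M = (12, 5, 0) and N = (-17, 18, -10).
Midpoint = ((12-17)/2, (5+18)/2, (0-10)/2) = (-2.5, 11.5, -5)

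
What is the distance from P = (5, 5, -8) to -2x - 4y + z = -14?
d = |(-2)(5) + (-4)(5) + 1(-8) - (-14)| / √((-2)² + (-4)² + 1²) = 24/√21 = 5.237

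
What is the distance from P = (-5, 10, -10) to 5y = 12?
d = |0(-5) + 5(10) + 0(-10) - (12)| / √(0² + 5² + 0²) = 38/√25 = 7.6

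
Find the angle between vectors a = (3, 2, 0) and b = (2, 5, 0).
a·b = 16, |a|² = 13, |b|² = 29
cos θ = 16/√377 ≈ 0.824
θ ≈ 34.51°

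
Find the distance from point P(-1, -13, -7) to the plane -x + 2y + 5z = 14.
d = |(-1)(-1) + 2(-13) + 5(-7) - (14)| / √((-1)² + 2² + 5²) = 74/√30 = 13.51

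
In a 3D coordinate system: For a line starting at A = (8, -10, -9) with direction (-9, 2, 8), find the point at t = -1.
P(-1) = (8 + (-9)(-1), -10 + 2(-1), -9 + 8(-1)) = (17, -12, -17)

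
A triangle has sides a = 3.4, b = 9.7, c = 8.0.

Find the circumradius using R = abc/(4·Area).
s = (a+b+c)/2 = 10.55
Area = √(s(s-a)(s-b)(s-c)) = √(10.55·7.15·0.85·2.55) = 12.7867
R = abc/(4·Area) = (3.4·9.7·8.0)/(4·12.7867) = 263.84/51.1468 = 5.158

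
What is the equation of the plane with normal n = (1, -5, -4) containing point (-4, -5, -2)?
d = n·P = (1)(-4) + (-5)(-5) + (-4)(-2) = 29
Plane: x - 5y - 4z = 29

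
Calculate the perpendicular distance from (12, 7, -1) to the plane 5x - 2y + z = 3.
d = |5(12) + (-2)(7) + 1(-1) - (3)| / √(5² + (-2)² + 1²) = 42/√30 = 7.668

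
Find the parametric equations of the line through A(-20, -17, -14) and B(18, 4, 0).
Direction vector d = B - A = (38, 21, 14)
x = -20 + 38t, y = -17 + 21t, z = -14 + 14t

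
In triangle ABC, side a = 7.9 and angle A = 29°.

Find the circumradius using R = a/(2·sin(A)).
R = a/(2·sin(A)) = 7.9/(2·sin(29°))
R = 7.9/(2·0.484810) = 7.9/0.969619 = 8.148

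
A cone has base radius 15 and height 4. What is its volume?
Volume = (1/3) * pi * r² * h
Volume = (1/3) * pi * 15² * 4
Volume = (1/3) * pi * 225 * 4
Volume = (1/3) * pi * 900
Volume = 942.48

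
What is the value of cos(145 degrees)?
cos(145 degrees) = -0.8192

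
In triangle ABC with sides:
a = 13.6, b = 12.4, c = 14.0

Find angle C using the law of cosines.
cos(C) = (a² + b² - c²)/(2ab)
cos(C) = (13.6² + 12.4² - 14.0²)/(2·13.6·12.4) = 142.72/337.28 = 0.423150
C = arccos(0.423150) = 64.97°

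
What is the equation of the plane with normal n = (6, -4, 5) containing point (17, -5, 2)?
d = n·P = (6)(17) + (-4)(-5) + (5)(2) = 132
Plane: 6x - 4y + 5z = 132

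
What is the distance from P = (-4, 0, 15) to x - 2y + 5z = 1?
d = |1(-4) + (-2)(0) + 5(15) - (1)| / √(1² + (-2)² + 5²) = 70/√30 = 12.78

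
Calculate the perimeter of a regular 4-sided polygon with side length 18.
Perimeter = number of sides * side length
Perimeter = 4 * 18
Perimeter = 72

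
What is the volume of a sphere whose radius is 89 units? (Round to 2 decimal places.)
Volume = (4/3) * pi * r³
Volume = (4/3) * pi * 89³
Volume = (4/3) * pi * 704969
Volume = 2952967.24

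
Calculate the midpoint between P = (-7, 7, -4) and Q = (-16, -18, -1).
Midpoint = ((-7-16)/2, (7-18)/2, (-4-1)/2) = (-11.5, -5.5, -2.5)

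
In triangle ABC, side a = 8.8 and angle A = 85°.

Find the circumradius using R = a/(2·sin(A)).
R = a/(2·sin(A)) = 8.8/(2·sin(85°))
R = 8.8/(2·0.996195) = 8.8/1.992389 = 4.417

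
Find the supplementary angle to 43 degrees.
Supplementary angles sum to 180 degrees.
Other angle = 180 - 43
Other angle = 137 degrees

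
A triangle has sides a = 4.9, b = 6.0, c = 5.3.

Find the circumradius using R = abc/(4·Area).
s = (a+b+c)/2 = 8.1
Area = √(s(s-a)(s-b)(s-c)) = √(8.1·3.2·2.1·2.8) = 12.3454
R = abc/(4·Area) = (4.9·6.0·5.3)/(4·12.3454) = 155.82/49.3816 = 3.155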